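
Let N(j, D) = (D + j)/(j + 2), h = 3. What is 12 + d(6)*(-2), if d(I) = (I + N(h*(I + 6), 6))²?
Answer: -32118/361 ≈ -88.969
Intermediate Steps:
N(j, D) = (D + j)/(2 + j)
d(I) = (I + (24 + 3*I)/(20 + 3*I))² (d(I) = (I + (6 + 3*(I + 6))/(2 + 3*(I + 6)))² = (I + (6 + 3*(6 + I))/(2 + 3*(6 + I)))² = (I + (6 + (18 + 3*I))/(2 + (18 + 3*I)))² = (I + (24 + 3*I)/(20 + 3*I))²)
12 + d(6)*(-2) = 12 + ((24 + 3*6² + 23*6)²/(20 + 3*6)²)*(-2) = 12 + ((24 + 3*36 + 138)²/(20 + 18)²)*(-2) = 12 + ((24 + 108 + 138)²/38²)*(-2) = 12 + ((1/1444)*270²)*(-2) = 12 + ((1/1444)*72900)*(-2) = 12 + (18225/361)*(-2) = 12 - 36450/361 = -32118/361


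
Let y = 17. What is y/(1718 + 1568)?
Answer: 17/3286 ≈ 0.0051735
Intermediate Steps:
y/(1718 + 1568) = 17/(1718 + 1568) = 17/3286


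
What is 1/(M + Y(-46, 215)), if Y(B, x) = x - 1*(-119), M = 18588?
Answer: 1/18922 ≈ 5.2849e-5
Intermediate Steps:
Y(B, x) = 119 + x (Y(B, x) = x + 119 = 119 + x)
1/(M + Y(-46, 215)) = 1/(18588 + (119 + 215)) = 1/(18588 + 334) = 1/18922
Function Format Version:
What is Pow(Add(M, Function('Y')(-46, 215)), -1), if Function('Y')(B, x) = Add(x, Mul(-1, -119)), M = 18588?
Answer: Rational(1, 18922) ≈ 5.2849e-5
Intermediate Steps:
Function('Y')(B, x) = Add(119, x) (Function('Y')(B, x) = Add(x, 119) = Add(119, x))
Pow(Add(M, Function('Y')(-46, 215)), -1) = Pow(Add(18588, Add(119, 215)), -1) = Pow(Add(18588, 334), -1) = Pow(18922, -1) = Rational(1, 18922)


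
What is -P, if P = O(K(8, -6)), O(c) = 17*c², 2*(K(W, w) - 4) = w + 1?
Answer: -153/4 ≈ -38.250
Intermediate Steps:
K(W, w) = 9/2 + w/2 (K(W, w) = 4 + (w + 1)/2 = 4 + (1 + w)/2 = 4 + (½ + w/2) = 9/2 + w/2)
P = 153/4 (P = 17*(9/2 + (½)*(-6))² = 17*(9/2 - 3)² = 17*(3/2)² = 17*(9/4) = 153/4 ≈ 38.250)
-P = -1*153/4 = -153/4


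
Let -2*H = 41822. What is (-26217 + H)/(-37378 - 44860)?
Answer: 23564/41119 ≈ 0.57307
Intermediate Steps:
H = -20911 (H = -½*41822 = -20911)
(-26217 + H)/(-37378 - 44860) = (-26217 - 20911)/(-37378 - 44860) = -47128/(-82238) = -47128*(-1/82238) = 23564/41119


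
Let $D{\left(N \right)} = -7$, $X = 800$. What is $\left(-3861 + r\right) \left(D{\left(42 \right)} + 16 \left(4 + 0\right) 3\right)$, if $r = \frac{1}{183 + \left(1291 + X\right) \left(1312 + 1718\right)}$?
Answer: $- \frac{4525647617020}{6335913} \approx -7.1429 \cdot 10^{5}$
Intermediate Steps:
$r = \frac{1}{6335913}$ ($r = \frac{1}{183 + \left(1291 + 800\right) \left(1312 + 1718\right)} = \frac{1}{183 + 2091 \cdot 3030} = \frac{1}{183 + 6335730} = \frac{1}{6335913} \approx 1.5783 \cdot 10^{-7}$)
$\left(-3861 + r\right) \left(D{\left(42 \right)} + 16 \left(4 + 0\right) 3\right) = \left(-3861 + \frac{1}{6335913}\right) \left(-7 + 16 \left(4 + 0\right) 3\right) = - \frac{24462960092 \left(-7 + 16 \cdot 4 \cdot 3\right)}{6335913} = - \frac{24462960092 \left(-7 + 16 \cdot 12\right)}{6335913} = - \frac{24462960092 \left(-7 + 192\right)}{6335913} = \left(- \frac{24462960092}{6335913}\right) 185 = - \frac{4525647617020}{6335913}$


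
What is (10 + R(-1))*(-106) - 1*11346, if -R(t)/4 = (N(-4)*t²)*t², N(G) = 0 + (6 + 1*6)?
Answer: -7318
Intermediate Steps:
N(G) = 12 (N(G) = 0 + (6 + 6) = 0 + 12 = 12)
R(t) = -48*t⁴ (R(t) = -4*12*t²*t² = -48*t⁴)
(10 + R(-1))*(-106) - 1*11346 = (10 - 48*(-1)⁴)*(-106) - 1*11346 = (10 - 48*1)*(-106) - 11346 = (10 - 48)*(-106) - 11346 = -38*(-106) - 11346 = 4028 - 11346 = -7318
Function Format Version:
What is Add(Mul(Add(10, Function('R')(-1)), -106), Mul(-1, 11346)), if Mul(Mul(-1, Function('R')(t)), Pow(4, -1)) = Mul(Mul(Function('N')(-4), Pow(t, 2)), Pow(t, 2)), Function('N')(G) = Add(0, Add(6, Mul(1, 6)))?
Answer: -7318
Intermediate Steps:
Function('N')(G) = 12 (Function('N')(G) = Add(0, Add(6, 6)) = Add(0, 12) = 12)
Function('R')(t) = Mul(-48, Pow(t, 4)) (Function('R')(t) = Mul(-4, Mul(Mul(12, Pow(t, 2)), Pow(t, 2))) = Mul(-4, Mul(12, Pow(t, 4))) = Mul(-48, Pow(t, 4)))
Add(Mul(Add(10, Function('R')(-1)), -106), Mul(-1, 11346)) = Add(Mul(Add(10, Mul(-48, Pow(-1, 4))), -106), Mul(-1, 11346)) = Add(Mul(Add(10, Mul(-48, 1)), -106), -11346) = Add(Mul(Add(10, -48), -106), -11346) = Add(Mul(-38, -106), -11346) = Add(4028, -11346) = -7318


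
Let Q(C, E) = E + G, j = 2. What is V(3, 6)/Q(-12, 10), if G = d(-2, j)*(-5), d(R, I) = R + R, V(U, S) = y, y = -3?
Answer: -⅒ ≈ -0.10000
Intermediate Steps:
V(U, S) = -3
d(R, I) = 2*R
G = 20 (G = (2*(-2))*(-5) = -4*(-5) = 20)
Q(C, E) = 20 + E (Q(C, E) = E + 20 = 20 + E)
V(3, 6)/Q(-12, 10) = -3/(20 + 10) = -3/30 = -3*1/30 = -⅒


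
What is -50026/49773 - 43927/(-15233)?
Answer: 1424332513/758192109 ≈ 1.8786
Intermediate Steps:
-50026/49773 - 43927/(-15233) = -50026*1/49773 - 43927*(-1/15233) = -50026/49773 + 43927/15233 = 1424332513/758192109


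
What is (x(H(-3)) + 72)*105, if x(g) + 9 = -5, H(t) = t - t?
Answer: 6090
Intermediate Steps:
H(t) = 0
x(g) = -14 (x(g) = -9 - 5 = -14)
(x(H(-3)) + 72)*105 = (-14 + 72)*105 = 58*105 = 6090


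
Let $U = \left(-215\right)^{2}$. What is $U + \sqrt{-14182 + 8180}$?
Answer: $46225 + i \sqrt{6002} \approx 46225.0 + 77.473 i$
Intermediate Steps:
$U = 46225$
$U + \sqrt{-14182 + 8180} = 46225 + \sqrt{-14182 + 8180} = 46225 + \sqrt{-6002} = 46225 + i \sqrt{6002}$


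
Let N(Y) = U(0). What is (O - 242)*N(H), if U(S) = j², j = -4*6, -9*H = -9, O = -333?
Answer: -331200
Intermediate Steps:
H = 1 (H = -⅑*(-9) = 1)
j = -24
U(S) = 576 (U(S) = (-24)² = 576)
N(Y) = 576
(O - 242)*N(H) = (-333 - 242)*576 = -575*576 = -331200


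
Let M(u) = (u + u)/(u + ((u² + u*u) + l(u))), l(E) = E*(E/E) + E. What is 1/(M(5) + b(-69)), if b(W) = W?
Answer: -13/895 ≈ -0.014525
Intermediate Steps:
l(E) = 2*E (l(E) = E*1 + E = E + E = 2*E)
M(u) = 2*u/(2*u² + 3*u) (M(u) = (u + u)/(u + ((u² + u*u) + 2*u)) = (2*u)/(u + ((u² + u²) + 2*u)) = (2*u)/(u + (2*u² + 2*u)) = (2*u)/(u + (2*u + 2*u²)) = (2*u)/(2*u² + 3*u) = 2*u/(2*u² + 3*u))
1/(M(5) + b(-69)) = 1/(2/(3 + 2*5) - 69) = 1/(2/(3 + 10) - 69) = 1/(2/13 - 69) = 1/(-895/13) = -13/895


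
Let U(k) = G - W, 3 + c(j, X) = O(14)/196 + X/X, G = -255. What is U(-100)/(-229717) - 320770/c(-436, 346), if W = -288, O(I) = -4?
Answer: 3610629779143/22741983 ≈ 1.5877e+5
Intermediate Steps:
c(j, X) = -99/49 (c(j, X) = -3 + (-4/196 + X/X) = -3 + (-4*1/196 + 1) = -3 + (-1/49 + 1) = -3 + 48/49 = -99/49)
U(k) = 33 (U(k) = -255 - 1*(-288) = -255 + 288 = 33)
U(-100)/(-229717) - 320770/c(-436, 346) = 33/(-229717) - 320770/(-99/49) = 33*(-1/229717) - 320770*(-49/99) = -33/229717 + 15717730/99 = 3610629779143/22741983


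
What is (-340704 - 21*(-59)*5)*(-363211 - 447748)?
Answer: 271273084131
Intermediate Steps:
(-340704 - 21*(-59)*5)*(-363211 - 447748) = (-340704 + 1239*5)*(-810959) = (-340704 + 6195)*(-810959) = -334509*(-810959) = 271273084131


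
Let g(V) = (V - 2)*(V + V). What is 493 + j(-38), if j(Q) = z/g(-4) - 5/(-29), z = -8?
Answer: 85783/174 ≈ 493.01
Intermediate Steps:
g(V) = 2*V*(-2 + V) (g(V) = (-2 + V)*(2*V) = 2*V*(-2 + V))
j(Q) = 1/174 (j(Q) = -8*(-1/(8*(-2 - 4))) - 5/(-29) = -8/(2*(-4)*(-6)) - 5*(-1/29) = -8/48 + 5/29 = -8*1/48 + 5/29 = -⅙ + 5/29 = 1/174)
493 + j(-38) = 493 + 1/174 = 85783/174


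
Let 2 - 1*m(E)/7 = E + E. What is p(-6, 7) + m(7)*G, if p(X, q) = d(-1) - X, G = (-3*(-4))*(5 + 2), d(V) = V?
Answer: -7051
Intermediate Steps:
G = 84 (G = 12*7 = 84)
p(X, q) = -1 - X
m(E) = 14 - 14*E (m(E) = 14 - 7*(E + E) = 14 - 14*E)
p(-6, 7) + m(7)*G = (-1 - 1*(-6)) + (14 - 14*7)*84 = (-1 + 6) + (14 - 98)*84 = 5 - 84*84 = 5 - 7056 = -7051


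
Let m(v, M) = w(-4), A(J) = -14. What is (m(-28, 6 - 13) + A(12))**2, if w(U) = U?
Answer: 324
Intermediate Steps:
m(v, M) = -4
(m(-28, 6 - 13) + A(12))**2 = (-4 - 14)**2 = (-18)**2 = 324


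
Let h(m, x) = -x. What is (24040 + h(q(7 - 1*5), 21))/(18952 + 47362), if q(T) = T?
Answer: 24019/66314 ≈ 0.36220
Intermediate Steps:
(24040 + h(q(7 - 1*5), 21))/(18952 + 47362) = (24040 - 1*21)/(18952 + 47362) = (24040 - 21)/66314 = 24019*(1/66314) = 24019/66314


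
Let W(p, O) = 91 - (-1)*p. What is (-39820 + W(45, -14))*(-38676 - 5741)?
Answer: 1762644228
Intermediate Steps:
W(p, O) = 91 + p
(-39820 + W(45, -14))*(-38676 - 5741) = (-39820 + (91 + 45))*(-38676 - 5741) = (-39820 + 136)*(-44417) = -39684*(-44417) = 1762644228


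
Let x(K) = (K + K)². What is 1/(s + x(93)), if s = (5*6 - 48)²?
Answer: 1/34920 ≈ 2.8637e-5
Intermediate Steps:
s = 324 (s = (30 - 48)² = (-18)² = 324)
x(K) = 4*K² (x(K) = (2*K)² = 4*K²)
1/(s + x(93)) = 1/(324 + 4*93²) = 1/(324 + 4*8649) = 1/(324 + 34596) = 1/34920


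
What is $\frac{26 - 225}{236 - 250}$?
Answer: $\frac{199}{14} \approx 14.214$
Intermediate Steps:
$\frac{26 - 225}{236 - 250} = \frac{26 + \left(-226 + 1\right)}{-14} = \left(26 - 225\right) \left(- \frac{1}{14}\right) = \left(-199\right) \left(- \frac{1}{14}\right) = \frac{199}{14}$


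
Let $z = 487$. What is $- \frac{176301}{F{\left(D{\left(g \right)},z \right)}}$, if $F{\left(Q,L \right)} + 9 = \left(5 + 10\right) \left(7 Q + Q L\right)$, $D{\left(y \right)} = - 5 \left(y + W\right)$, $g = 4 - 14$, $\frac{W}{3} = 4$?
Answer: $\frac{58767}{24703} \approx 2.3789$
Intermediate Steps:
$W = 12$ ($W = 3 \cdot 4 = 12$)
$g = -10$ ($g = 4 - 14 = -10$)
$D{\left(y \right)} = -60 - 5 y$ ($D{\left(y \right)} = - 5 \left(y + 12\right) = - 5 \left(12 + y\right) = -60 - 5 y$)
$F{\left(Q,L \right)} = -9 + 105 Q + 15 L Q$ ($F{\left(Q,L \right)} = -9 + \left(5 + 10\right) \left(7 Q + Q L\right) = -9 + 15 \left(7 Q + L Q\right) = -9 + \left(105 Q + 15 L Q\right) = -9 + 105 Q + 15 L Q$)
$- \frac{176301}{F{\left(D{\left(g \right)},z \right)}} = - \frac{176301}{-9 + 105 \left(-60 - -50\right) + 15 \cdot 487 \left(-60 - -50\right)} = - \frac{176301}{-9 + 105 \left(-60 + 50\right) + 15 \cdot 487 \left(-60 + 50\right)} = - \frac{176301}{-9 + 105 \left(-10\right) + 15 \cdot 487 \left(-10\right)} = - \frac{176301}{-9 - 1050 - 73050} = - \frac{176301}{-74109} = \left(-176301\right) \left(- \frac{1}{74109}\right) = \frac{58767}{24703}$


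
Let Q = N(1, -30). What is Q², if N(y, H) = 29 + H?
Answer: 1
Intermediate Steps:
Q = -1 (Q = 29 - 30 = -1)
Q² = (-1)² = 1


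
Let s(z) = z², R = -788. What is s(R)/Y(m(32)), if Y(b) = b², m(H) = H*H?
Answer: 38809/65536 ≈ 0.59218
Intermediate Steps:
m(H) = H²
s(R)/Y(m(32)) = (-788)²/((32²)²) = 620944/(1024²) = 620944/1048576 = 620944*(1/1048576) = 38809/65536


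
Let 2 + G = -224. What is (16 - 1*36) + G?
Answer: -246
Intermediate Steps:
G = -226 (G = -2 - 224 = -226)
(16 - 1*36) + G = (16 - 1*36) - 226 = (16 - 36) - 226 = -20 - 226 = -246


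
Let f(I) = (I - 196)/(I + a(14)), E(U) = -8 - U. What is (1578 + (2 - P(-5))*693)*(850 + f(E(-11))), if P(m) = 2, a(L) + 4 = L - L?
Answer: 1645854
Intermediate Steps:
a(L) = -4 (a(L) = -4 + (L - L) = -4 + 0 = -4)
f(I) = (-196 + I)/(-4 + I) (f(I) = (I - 196)/(I - 4) = (-196 + I)/(-4 + I))
(1578 + (2 - P(-5))*693)*(850 + f(E(-11))) = (1578 + (2 - 1*2)*693)*(850 + (-196 + (-8 - 1*(-11)))/(-4 + (-8 - 1*(-11)))) = (1578 + (2 - 2)*693)*(850 + (-196 + (-8 + 11))/(-4 + (-8 + 11))) = (1578 + 0*693)*(850 + (-196 + 3)/(-4 + 3)) = (1578 + 0)*(850 - 193/(-1)) = 1578*(850 - 1*(-193)) = 1578*(850 + 193) = 1578*1043 = 1645854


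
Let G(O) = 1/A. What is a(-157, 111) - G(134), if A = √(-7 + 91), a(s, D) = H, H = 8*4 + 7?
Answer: 39 - √21/42 ≈ 38.891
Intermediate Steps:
H = 39 (H = 32 + 7 = 39)
a(s, D) = 39
A = 2*√21 (A = √84 = 2*√21 ≈ 9.1651)
G(O) = √21/42 (G(O) = 1/(2*√21) = √21/42)
a(-157, 111) - G(134) = 39 - √21/42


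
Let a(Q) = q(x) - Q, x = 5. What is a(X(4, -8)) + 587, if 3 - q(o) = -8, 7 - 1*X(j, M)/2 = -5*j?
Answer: 544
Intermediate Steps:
X(j, M) = 14 + 10*j (X(j, M) = 14 - (-10)*j = 14 + 10*j)
q(o) = 11 (q(o) = 3 - 1*(-8) = 3 + 8 = 11)
a(Q) = 11 - Q
a(X(4, -8)) + 587 = (11 - (14 + 10*4)) + 587 = (11 - (14 + 40)) + 587 = (11 - 1*54) + 587 = (11 - 54) + 587 = -43 + 587 = 544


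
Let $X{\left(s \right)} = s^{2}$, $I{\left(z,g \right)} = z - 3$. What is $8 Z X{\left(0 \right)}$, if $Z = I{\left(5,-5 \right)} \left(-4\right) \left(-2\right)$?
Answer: $0$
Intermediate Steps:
$I{\left(z,g \right)} = -3 + z$
$Z = 16$ ($Z = \left(-3 + 5\right) \left(-4\right) \left(-2\right) = 2 \left(-4\right) \left(-2\right) = \left(-8\right) \left(-2\right) = 16$)
$8 Z X{\left(0 \right)} = 8 \cdot 16 \cdot 0^{2} = 128 \cdot 0 = 0$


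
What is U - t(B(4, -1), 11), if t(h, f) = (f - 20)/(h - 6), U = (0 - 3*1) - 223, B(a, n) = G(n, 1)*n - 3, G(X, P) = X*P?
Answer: -1817/8 ≈ -227.13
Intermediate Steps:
G(X, P) = P*X
B(a, n) = -3 + n**2 (B(a, n) = (1*n)*n - 3 = n*n - 3 = n**2 - 3 = -3 + n**2)
U = -226 (U = (0 - 3) - 223 = -3 - 223 = -226)
t(h, f) = (-20 + f)/(-6 + h)
U - t(B(4, -1), 11) = -226 - (-20 + 11)/(-6 + (-3 + (-1)**2)) = -226 - (-9)/(-6 + (-3 + 1)) = -226 - (-9)/(-6 - 2) = -226 - (-9)/(-8) = -226 - (-1)*(-9)/8 = -226 - 1*9/8 = -226 - 9/8 = -1817/8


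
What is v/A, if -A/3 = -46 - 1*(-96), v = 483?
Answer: -161/50 ≈ -3.2200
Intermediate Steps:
A = -150 (A = -3*(-46 - 1*(-96)) = -3*(-46 + 96) = -3*50 = -150)
v/A = 483/(-150) = 483*(-1/150) = -161/50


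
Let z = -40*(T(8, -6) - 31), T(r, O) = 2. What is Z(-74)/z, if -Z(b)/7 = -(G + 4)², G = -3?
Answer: 7/1160 ≈ 0.0060345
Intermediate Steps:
Z(b) = 7 (Z(b) = -(-7)*(-3 + 4)² = -(-7)*1² = -(-7) = -7*(-1) = 7)
z = 1160 (z = -40*(2 - 31) = -40*(-29) = 1160)
Z(-74)/z = 7/1160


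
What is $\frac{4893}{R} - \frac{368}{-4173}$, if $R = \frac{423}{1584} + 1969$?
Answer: $\frac{531599936}{206617749} \approx 2.5729$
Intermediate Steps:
$R = \frac{346591}{176}$ ($R = 423 \cdot \frac{1}{1584} + 1969 = \frac{47}{176} + 1969 = \frac{346591}{176} \approx 1969.3$)
$\frac{4893}{R} - \frac{368}{-4173} = \frac{4893}{\frac{346591}{176}} - \frac{368}{-4173} = 4893 \cdot \frac{176}{346591} - - \frac{368}{4173} = \frac{123024}{49513} + \frac{368}{4173} = \frac{531599936}{206617749}$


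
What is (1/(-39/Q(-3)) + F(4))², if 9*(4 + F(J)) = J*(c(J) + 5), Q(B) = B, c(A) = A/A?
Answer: 2401/1521 ≈ 1.5786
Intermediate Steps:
c(A) = 1
F(J) = -4 + 2*J/3 (F(J) = -4 + (J*(1 + 5))/9 = -4 + (J*6)/9 = -4 + (6*J)/9 = -4 + 2*J/3)
(1/(-39/Q(-3)) + F(4))² = (1/(-39/(-3)) + (-4 + (⅔)*4))² = (1/(-39*(-⅓)) + (-4 + 8/3))² = (1/13 - 4/3)² = (-49/39)² = 2401/1521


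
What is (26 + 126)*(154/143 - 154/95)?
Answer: -5376/65 ≈ -82.708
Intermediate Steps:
(26 + 126)*(154/143 - 154/95) = 152*(154*(1/143) - 154*1/95) = 152*(14/13 - 154/95) = 152*(-672/1235) = -5376/65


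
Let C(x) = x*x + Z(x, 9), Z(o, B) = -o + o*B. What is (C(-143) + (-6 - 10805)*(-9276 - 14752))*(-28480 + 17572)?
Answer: -2833745829804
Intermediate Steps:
Z(o, B) = -o + B*o
C(x) = x**2 + 8*x (C(x) = x*x + x*(-1 + 9) = x**2 + x*8 = x**2 + 8*x)
(C(-143) + (-6 - 10805)*(-9276 - 14752))*(-28480 + 17572) = (-143*(8 - 143) + (-6 - 10805)*(-9276 - 14752))*(-28480 + 17572) = (-143*(-135) - 10811*(-24028))*(-10908) = (19305 + 259766708)*(-10908) = 259786013*(-10908) = -2833745829804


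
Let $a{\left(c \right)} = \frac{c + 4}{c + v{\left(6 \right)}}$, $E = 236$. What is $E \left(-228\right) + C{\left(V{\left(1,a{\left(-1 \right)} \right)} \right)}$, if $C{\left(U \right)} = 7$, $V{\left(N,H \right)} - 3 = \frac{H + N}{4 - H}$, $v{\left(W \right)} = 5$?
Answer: $-53801$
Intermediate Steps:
$a{\left(c \right)} = \frac{4 + c}{5 + c}$ ($a{\left(c \right)} = \frac{c + 4}{c + 5} = \frac{4 + c}{5 + c}$)
$V{\left(N,H \right)} = 3 + \frac{H + N}{4 - H}$
$E \left(-228\right) + C{\left(V{\left(1,a{\left(-1 \right)} \right)} \right)} = 236 \left(-228\right) + 7 = -53808 + 7 = -53801$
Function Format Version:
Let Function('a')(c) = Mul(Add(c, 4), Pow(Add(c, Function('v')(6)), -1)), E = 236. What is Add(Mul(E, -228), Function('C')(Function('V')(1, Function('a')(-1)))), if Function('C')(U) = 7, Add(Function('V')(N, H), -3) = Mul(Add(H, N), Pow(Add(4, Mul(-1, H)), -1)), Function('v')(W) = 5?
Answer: -53801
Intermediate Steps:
Function('a')(c) = Mul(Pow(Add(5, c), -1), Add(4, c)) (Function('a')(c) = Mul(Add(c, 4), Pow(Add(c, 5), -1)) = Mul(Add(4, c), Pow(Add(5, c), -1)) = Mul(Pow(Add(5, c), -1), Add(4, c)))
Function('V')(N, H) = Add(3, Mul(Pow(Add(4, Mul(-1, H)), -1), Add(H, N))) (Function('V')(N, H) = Add(3, Mul(Add(H, N), Pow(Add(4, Mul(-1, H)), -1))) = Add(3, Mul(Pow(Add(4, Mul(-1, H)), -1), Add(H, N))))
Add(Mul(E, -228), Function('C')(Function('V')(1, Function('a')(-1)))) = Add(Mul(236, -228), 7) = Add(-53808, 7) = -53801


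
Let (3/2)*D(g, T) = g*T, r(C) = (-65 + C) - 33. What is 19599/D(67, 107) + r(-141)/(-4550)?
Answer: 67738283/16309475 ≈ 4.1533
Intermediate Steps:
r(C) = -98 + C
D(g, T) = 2*T*g/3 (D(g, T) = 2*(g*T)/3 = 2*(T*g)/3 = 2*T*g/3)
19599/D(67, 107) + r(-141)/(-4550) = 19599/(((⅔)*107*67)) + (-98 - 141)/(-4550) = 19599/(14338/3) - 239*(-1/4550) = 19599*(3/14338) + 239/4550 = 58797/14338 + 239/4550 = 67738283/16309475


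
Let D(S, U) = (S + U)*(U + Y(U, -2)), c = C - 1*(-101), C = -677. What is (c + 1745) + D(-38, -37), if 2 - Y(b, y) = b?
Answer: 1019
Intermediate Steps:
Y(b, y) = 2 - b
c = -576 (c = -677 - 1*(-101) = -677 + 101 = -576)
D(S, U) = 2*S + 2*U (D(S, U) = (S + U)*(U + (2 - U)) = (S + U)*2 = 2*S + 2*U)
(c + 1745) + D(-38, -37) = (-576 + 1745) + (2*(-38) + 2*(-37)) = 1169 + (-76 - 74) = 1169 - 150 = 1019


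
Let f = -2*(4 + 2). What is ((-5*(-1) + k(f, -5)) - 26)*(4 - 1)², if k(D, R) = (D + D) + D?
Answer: -513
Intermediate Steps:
f = -12 (f = -2*6 = -12)
k(D, R) = 3*D (k(D, R) = 2*D + D = 3*D)
((-5*(-1) + k(f, -5)) - 26)*(4 - 1)² = ((-5*(-1) + 3*(-12)) - 26)*(4 - 1)² = ((5 - 36) - 26)*3² = (-31 - 26)*9 = -57*9 = -513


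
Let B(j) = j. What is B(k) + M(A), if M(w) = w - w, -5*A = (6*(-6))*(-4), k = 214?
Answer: 214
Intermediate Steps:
A = -144/5 (A = -6*(-6)*(-4)/5 = -(-36)*(-4)/5 = -⅕*144 = -144/5 ≈ -28.800)
M(w) = 0
B(k) + M(A) = 214 + 0 = 214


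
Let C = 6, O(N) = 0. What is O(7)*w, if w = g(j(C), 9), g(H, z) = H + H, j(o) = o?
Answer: 0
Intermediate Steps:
g(H, z) = 2*H
w = 12 (w = 2*6 = 12)
O(7)*w = 0*12 = 0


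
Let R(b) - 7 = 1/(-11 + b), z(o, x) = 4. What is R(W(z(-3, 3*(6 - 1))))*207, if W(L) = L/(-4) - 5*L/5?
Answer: 22977/16 ≈ 1436.1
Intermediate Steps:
W(L) = -5*L/4 (W(L) = L*(-¼) - 5*L*(⅕) = -L/4 - L = -5*L/4)
R(b) = 7 + 1/(-11 + b)
R(W(z(-3, 3*(6 - 1))))*207 = ((-76 + 7*(-5/4*4))/(-11 - 5/4*4))*207 = ((-76 + 7*(-5))/(-11 - 5))*207 = ((-76 - 35)/(-16))*207 = -1/16*(-111)*207 = (111/16)*207 = 22977/16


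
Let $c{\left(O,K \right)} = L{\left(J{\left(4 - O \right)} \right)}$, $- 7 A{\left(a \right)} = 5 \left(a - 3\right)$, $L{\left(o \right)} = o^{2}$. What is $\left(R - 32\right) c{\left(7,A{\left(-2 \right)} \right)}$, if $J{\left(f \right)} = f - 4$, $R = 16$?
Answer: $-784$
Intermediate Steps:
$J{\left(f \right)} = -4 + f$ ($J{\left(f \right)} = f - 4 = -4 + f$)
$A{\left(a \right)} = \frac{15}{7} - \frac{5 a}{7}$ ($A{\left(a \right)} = - \frac{5 \left(a - 3\right)}{7} = - \frac{5 \left(-3 + a\right)}{7} = - \frac{-15 + 5 a}{7} = \frac{15}{7} - \frac{5 a}{7}$)
$c{\left(O,K \right)} = O^{2}$ ($c{\left(O,K \right)} = \left(-4 - \left(-4 + O\right)\right)^{2} = \left(- O\right)^{2} = O^{2}$)
$\left(R - 32\right) c{\left(7,A{\left(-2 \right)} \right)} = \left(16 - 32\right) 7^{2} = \left(-16\right) 49 = -784$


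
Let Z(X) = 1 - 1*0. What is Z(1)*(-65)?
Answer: -65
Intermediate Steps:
Z(X) = 1 (Z(X) = 1 + 0 = 1)
Z(1)*(-65) = 1*(-65) = -65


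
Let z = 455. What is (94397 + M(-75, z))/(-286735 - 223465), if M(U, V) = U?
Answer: -47161/255100 ≈ -0.18487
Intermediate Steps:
(94397 + M(-75, z))/(-286735 - 223465) = (94397 - 75)/(-286735 - 223465) = 94322/(-510200) = 94322*(-1/510200) = -47161/255100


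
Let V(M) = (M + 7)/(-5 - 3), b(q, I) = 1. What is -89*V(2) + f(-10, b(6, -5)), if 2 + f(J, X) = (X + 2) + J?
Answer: 729/8 ≈ 91.125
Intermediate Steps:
f(J, X) = J + X (f(J, X) = -2 + ((X + 2) + J) = -2 + ((2 + X) + J) = -2 + (2 + J + X) = J + X)
V(M) = -7/8 - M/8 (V(M) = (7 + M)/(-8) = (7 + M)*(-1/8) = -7/8 - M/8)
-89*V(2) + f(-10, b(6, -5)) = -89*(-7/8 - 1/8*2) + (-10 + 1) = -89*(-7/8 - 1/4) - 9 = -89*(-9/8) - 9 = 801/8 - 9 = 729/8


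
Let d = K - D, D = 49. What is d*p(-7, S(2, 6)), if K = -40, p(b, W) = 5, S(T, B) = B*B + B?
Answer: -445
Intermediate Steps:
S(T, B) = B + B² (S(T, B) = B² + B = B + B²)
d = -89 (d = -40 - 1*49 = -40 - 49 = -89)
d*p(-7, S(2, 6)) = -89*5 = -445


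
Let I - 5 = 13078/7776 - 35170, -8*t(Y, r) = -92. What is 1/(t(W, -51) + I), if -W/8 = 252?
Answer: -3888/136670269 ≈ -2.8448e-5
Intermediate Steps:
W = -2016 (W = -8*252 = -2016)
t(Y, r) = 23/2 (t(Y, r) = -1/8*(-92) = 23/2)
I = -136714981/3888 (I = 5 + (13078/7776 - 35170) = 5 + (13078*(1/7776) - 35170) = 5 + (6539/3888 - 35170) = 5 - 136734421/3888 = -136714981/3888 ≈ -35163.)
1/(t(W, -51) + I) = 1/(23/2 - 136714981/3888) = 1/(-136670269/3888) = -3888/136670269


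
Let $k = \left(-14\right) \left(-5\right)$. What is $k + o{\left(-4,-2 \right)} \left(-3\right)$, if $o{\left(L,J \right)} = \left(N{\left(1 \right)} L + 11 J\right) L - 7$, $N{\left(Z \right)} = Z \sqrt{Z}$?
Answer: $-221$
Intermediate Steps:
$k = 70$
$N{\left(Z \right)} = Z^{\frac{3}{2}}$
$o{\left(L,J \right)} = -7 + L \left(L + 11 J\right)$ ($o{\left(L,J \right)} = \left(1^{\frac{3}{2}} L + 11 J\right) L - 7 = \left(1 L + 11 J\right) L - 7 = \left(L + 11 J\right) L - 7 = L \left(L + 11 J\right) - 7 = -7 + L \left(L + 11 J\right)$)
$k + o{\left(-4,-2 \right)} \left(-3\right) = 70 + \left(-7 + \left(-4\right)^{2} + 11 \left(-2\right) \left(-4\right)\right) \left(-3\right) = 70 + \left(-7 + 16 + 88\right) \left(-3\right) = 70 + 97 \left(-3\right) = 70 - 291 = -221$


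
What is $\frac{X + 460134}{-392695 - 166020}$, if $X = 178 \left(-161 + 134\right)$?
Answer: $- \frac{455328}{558715} \approx -0.81496$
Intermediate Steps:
$X = -4806$ ($X = 178 \left(-27\right) = -4806$)
$\frac{X + 460134}{-392695 - 166020} = \frac{-4806 + 460134}{-392695 - 166020} = \frac{455328}{-392695 - 166020} = \frac{455328}{-558715} = 455328 \left(- \frac{1}{558715}\right) = - \frac{455328}{558715}$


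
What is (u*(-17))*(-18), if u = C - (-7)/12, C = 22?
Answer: 13821/2 ≈ 6910.5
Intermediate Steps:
u = 271/12 (u = 22 - (-7)/12 = 22 - 1*(-7/12) = 22 + 7/12 = 271/12 ≈ 22.583)
(u*(-17))*(-18) = ((271/12)*(-17))*(-18) = -4607/12*(-18) = 13821/2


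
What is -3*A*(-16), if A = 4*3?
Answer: 576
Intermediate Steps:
A = 12
-3*A*(-16) = -3*12*(-16) = -36*(-16) = 576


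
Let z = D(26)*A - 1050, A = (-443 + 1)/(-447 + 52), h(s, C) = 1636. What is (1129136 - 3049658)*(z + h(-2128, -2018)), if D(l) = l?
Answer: -466613866164/395 ≈ -1.1813e+9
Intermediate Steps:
A = 442/395 (A = -442/(-395) = -442*(-1/395) = 442/395 ≈ 1.1190)
z = -403258/395 (z = 26*(442/395) - 1050 = 11492/395 - 1050 = -403258/395 ≈ -1020.9)
(1129136 - 3049658)*(z + h(-2128, -2018)) = (1129136 - 3049658)*(-403258/395 + 1636) = -1920522*242962/395 = -466613866164/395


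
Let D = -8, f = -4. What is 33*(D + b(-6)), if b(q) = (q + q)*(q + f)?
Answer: 3696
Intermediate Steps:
b(q) = 2*q*(-4 + q) (b(q) = (q + q)*(q - 4) = (2*q)*(-4 + q) = 2*q*(-4 + q))
33*(D + b(-6)) = 33*(-8 + 2*(-6)*(-4 - 6)) = 33*(-8 + 2*(-6)*(-10)) = 33*(-8 + 120) = 33*112 = 3696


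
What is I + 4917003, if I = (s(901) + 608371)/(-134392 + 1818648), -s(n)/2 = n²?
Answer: 1183070112791/240608 ≈ 4.9170e+6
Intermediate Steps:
s(n) = -2*n²
I = -145033/240608 (I = (-2*901² + 608371)/(-134392 + 1818648) = (-2*811801 + 608371)/1684256 = (-1623602 + 608371)*(1/1684256) = -1015231*1/1684256 = -145033/240608 ≈ -0.60278)
I + 4917003 = -145033/240608 + 4917003 = 1183070112791/240608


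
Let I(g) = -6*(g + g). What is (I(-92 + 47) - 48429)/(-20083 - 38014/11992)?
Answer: 287142444/120436675 ≈ 2.3842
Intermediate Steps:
I(g) = -12*g
(I(-92 + 47) - 48429)/(-20083 - 38014/11992) = (-12*(-92 + 47) - 48429)/(-20083 - 38014/11992) = (-12*(-45) - 48429)/(-20083 - 38014*1/11992) = (540 - 48429)/(-20083 - 19007/5996) = -47889/(-120436675/5996) = -47889*(-5996/120436675) = 287142444/120436675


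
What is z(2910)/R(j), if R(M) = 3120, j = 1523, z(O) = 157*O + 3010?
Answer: 11497/78 ≈ 147.40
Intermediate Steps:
z(O) = 3010 + 157*O
z(2910)/R(j) = (3010 + 157*2910)/3120 = (3010 + 456870)*(1/3120) = 459880*(1/3120) = 11497/78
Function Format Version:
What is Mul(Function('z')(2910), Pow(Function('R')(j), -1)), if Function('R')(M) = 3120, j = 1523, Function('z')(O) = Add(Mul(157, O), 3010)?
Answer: Rational(11497, 78) ≈ 147.40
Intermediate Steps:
Function('z')(O) = Add(3010, Mul(157, O))
Mul(Function('z')(2910), Pow(Function('R')(j), -1)) = Mul(Add(3010, Mul(157, 2910)), Pow(3120, -1)) = Mul(Add(3010, 456870), Rational(1, 3120)) = Mul(459880, Rational(1, 3120)) = Rational(11497, 78)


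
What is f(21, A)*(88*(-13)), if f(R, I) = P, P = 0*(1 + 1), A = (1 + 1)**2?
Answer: 0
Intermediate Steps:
A = 4 (A = 2**2 = 4)
P = 0 (P = 0*2 = 0)
f(R, I) = 0
f(21, A)*(88*(-13)) = 0*(88*(-13)) = 0*(-1144) = 0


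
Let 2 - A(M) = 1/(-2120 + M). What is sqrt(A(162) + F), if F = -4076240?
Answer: I*sqrt(15627334497874)/1958 ≈ 2019.0*I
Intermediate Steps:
A(M) = 2 - 1/(-2120 + M)
sqrt(A(162) + F) = sqrt((-4241 + 2*162)/(-2120 + 162) - 4076240) = sqrt((-4241 + 324)/(-1958) - 4076240) = sqrt(-1/1958*(-3917) - 4076240) = sqrt(3917/1958 - 4076240) = sqrt(-7981274003/1958) = I*sqrt(15627334497874)/1958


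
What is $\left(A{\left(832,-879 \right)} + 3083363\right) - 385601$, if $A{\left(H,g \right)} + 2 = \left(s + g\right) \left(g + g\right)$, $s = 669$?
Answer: $3066940$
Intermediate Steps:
$A{\left(H,g \right)} = -2 + 2 g \left(669 + g\right)$ ($A{\left(H,g \right)} = -2 + \left(669 + g\right) \left(g + g\right) = -2 + \left(669 + g\right) 2 g = -2 + 2 g \left(669 + g\right)$)
$\left(A{\left(832,-879 \right)} + 3083363\right) - 385601 = \left(\left(-2 + 2 \left(-879\right)^{2} + 1338 \left(-879\right)\right) + 3083363\right) - 385601 = \left(\left(-2 + 2 \cdot 772641 - 1176102\right) + 3083363\right) - 385601 = \left(\left(-2 + 1545282 - 1176102\right) + 3083363\right) - 385601 = \left(369178 + 3083363\right) - 385601 = 3452541 - 385601 = 3066940$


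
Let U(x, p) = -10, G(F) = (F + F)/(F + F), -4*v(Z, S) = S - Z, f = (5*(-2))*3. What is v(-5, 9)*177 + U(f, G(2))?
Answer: -1259/2 ≈ -629.50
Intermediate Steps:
f = -30 (f = -10*3 = -30)
v(Z, S) = -S/4 + Z/4 (v(Z, S) = -(S - Z)/4 = -S/4 + Z/4)
G(F) = 1 (G(F) = (2*F)/((2*F)) = (2*F)*(1/(2*F)) = 1)
v(-5, 9)*177 + U(f, G(2)) = (-¼*9 + (¼)*(-5))*177 - 10 = (-9/4 - 5/4)*177 - 10 = -7/2*177 - 10 = -1239/2 - 10 = -1259/2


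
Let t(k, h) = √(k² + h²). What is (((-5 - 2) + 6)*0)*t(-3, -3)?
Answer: 0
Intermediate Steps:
t(k, h) = √(h² + k²)
(((-5 - 2) + 6)*0)*t(-3, -3) = (((-5 - 2) + 6)*0)*√((-3)² + (-3)²) = ((-7 + 6)*0)*√(9 + 9) = (-1*0)*√18 = 0*(3*√2) = 0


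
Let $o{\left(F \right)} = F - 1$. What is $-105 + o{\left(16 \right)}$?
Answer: $-90$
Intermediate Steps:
$o{\left(F \right)} = -1 + F$
$-105 + o{\left(16 \right)} = -105 + \left(-1 + 16\right) = -105 + 15 = -90$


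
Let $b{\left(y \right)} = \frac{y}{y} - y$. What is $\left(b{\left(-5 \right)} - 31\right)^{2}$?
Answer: $625$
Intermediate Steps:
$b{\left(y \right)} = 1 - y$
$\left(b{\left(-5 \right)} - 31\right)^{2} = \left(\left(1 - -5\right) - 31\right)^{2} = \left(\left(1 + 5\right) - 31\right)^{2} = \left(6 - 31\right)^{2} = \left(-25\right)^{2} = 625$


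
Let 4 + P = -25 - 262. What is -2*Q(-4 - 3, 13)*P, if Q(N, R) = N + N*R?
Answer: -57036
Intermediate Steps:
P = -291 (P = -4 + (-25 - 262) = -4 - 287 = -291)
-2*Q(-4 - 3, 13)*P = -2*(-4 - 3)*(1 + 13)*(-291) = -2*(-7*14)*(-291) = -(-196)*(-291) = -2*28518 = -57036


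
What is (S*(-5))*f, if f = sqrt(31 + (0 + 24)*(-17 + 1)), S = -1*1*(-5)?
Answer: -25*I*sqrt(353) ≈ -469.71*I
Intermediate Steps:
S = 5 (S = -1*(-5) = 5)
f = I*sqrt(353) (f = sqrt(31 + 24*(-16)) = sqrt(31 - 384) = sqrt(-353) = I*sqrt(353) ≈ 18.788*I)
(S*(-5))*f = (5*(-5))*(I*sqrt(353)) = -25*I*sqrt(353)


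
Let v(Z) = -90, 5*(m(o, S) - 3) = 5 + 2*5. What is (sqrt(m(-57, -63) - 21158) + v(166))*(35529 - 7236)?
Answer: -2546370 + 113172*I*sqrt(1322) ≈ -2.5464e+6 + 4.1149e+6*I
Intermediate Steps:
m(o, S) = 6 (m(o, S) = 3 + (5 + 2*5)/5 = 3 + (5 + 10)/5 = 3 + (1/5)*15 = 3 + 3 = 6)
(sqrt(m(-57, -63) - 21158) + v(166))*(35529 - 7236) = (sqrt(6 - 21158) - 90)*(35529 - 7236) = (sqrt(-21152) - 90)*28293 = (4*I*sqrt(1322) - 90)*28293 = (-90 + 4*I*sqrt(1322))*28293 = -2546370 + 113172*I*sqrt(1322)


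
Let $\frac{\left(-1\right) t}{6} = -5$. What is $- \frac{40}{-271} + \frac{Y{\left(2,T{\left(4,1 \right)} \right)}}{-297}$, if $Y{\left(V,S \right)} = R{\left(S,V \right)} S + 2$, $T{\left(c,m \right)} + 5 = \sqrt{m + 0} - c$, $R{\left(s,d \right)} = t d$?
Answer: $\frac{141418}{80487} \approx 1.757$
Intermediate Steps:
$t = 30$ ($t = \left(-6\right) \left(-5\right) = 30$)
$R{\left(s,d \right)} = 30 d$
$T{\left(c,m \right)} = -5 + \sqrt{m} - c$ ($T{\left(c,m \right)} = -5 - \left(c - \sqrt{m + 0}\right) = -5 - \left(c - \sqrt{m}\right) = -5 + \sqrt{m} - c$)
$Y{\left(V,S \right)} = 2 + 30 S V$ ($Y{\left(V,S \right)} = 30 V S + 2 = 30 S V + 2 = 2 + 30 S V$)
$- \frac{40}{-271} + \frac{Y{\left(2,T{\left(4,1 \right)} \right)}}{-297} = - \frac{40}{-271} + \frac{2 + 30 \left(-5 + \sqrt{1} - 4\right) 2}{-297} = \left(-40\right) \left(- \frac{1}{271}\right) + \left(2 + 30 \left(-5 + 1 - 4\right) 2\right) \left(- \frac{1}{297}\right) = \frac{40}{271} + \left(2 + 30 \left(-8\right) 2\right) \left(- \frac{1}{297}\right) = \frac{40}{271} + \left(2 - 480\right) \left(- \frac{1}{297}\right) = \frac{40}{271} - - \frac{478}{297} = \frac{40}{271} + \frac{478}{297} = \frac{141418}{80487}$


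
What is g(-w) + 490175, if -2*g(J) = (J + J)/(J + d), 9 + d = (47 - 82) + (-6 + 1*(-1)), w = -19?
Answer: 15685619/32 ≈ 4.9018e+5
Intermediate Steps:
d = -51 (d = -9 + ((47 - 82) + (-6 + 1*(-1))) = -9 + (-35 + (-6 - 1)) = -9 + (-35 - 7) = -9 - 42 = -51)
g(J) = -J/(-51 + J) (g(J) = -(J + J)/(2*(J - 51)) = -2*J/(2*(-51 + J)) = -J/(-51 + J))
g(-w) + 490175 = -(-1*(-19))/(-51 - 1*(-19)) + 490175 = -1*19/(-51 + 19) + 490175 = -1*19/(-32) + 490175 = -1*19*(-1/32) + 490175 = 19/32 + 490175 = 15685619/32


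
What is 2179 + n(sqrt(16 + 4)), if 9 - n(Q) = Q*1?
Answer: 2188 - 2*sqrt(5) ≈ 2183.5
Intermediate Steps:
n(Q) = 9 - Q
2179 + n(sqrt(16 + 4)) = 2179 + (9 - sqrt(16 + 4)) = 2179 + (9 - sqrt(20)) = 2179 + (9 - 2*sqrt(5)) = 2188 - 2*sqrt(5)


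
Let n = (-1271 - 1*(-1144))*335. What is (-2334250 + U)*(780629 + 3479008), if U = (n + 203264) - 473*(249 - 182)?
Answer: -9393445224414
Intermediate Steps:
n = -42545 (n = (-1271 + 1144)*335 = -127*335 = -42545)
U = 129028 (U = (-42545 + 203264) - 473*(249 - 182) = 160719 - 473*67 = 160719 - 31691 = 129028)
(-2334250 + U)*(780629 + 3479008) = (-2334250 + 129028)*(780629 + 3479008) = -2205222*4259637 = -9393445224414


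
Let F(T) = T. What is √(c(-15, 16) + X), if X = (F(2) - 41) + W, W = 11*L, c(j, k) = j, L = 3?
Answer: I*√21 ≈ 4.5826*I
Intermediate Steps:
W = 33 (W = 11*3 = 33)
X = -6 (X = (2 - 41) + 33 = -39 + 33 = -6)
√(c(-15, 16) + X) = √(-15 - 6) = √(-21) = I*√21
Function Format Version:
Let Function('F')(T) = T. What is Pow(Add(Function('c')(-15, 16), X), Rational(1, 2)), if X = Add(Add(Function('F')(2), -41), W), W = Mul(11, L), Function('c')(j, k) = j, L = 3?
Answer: Mul(I, Pow(21, Rational(1, 2))) ≈ Mul(4.5826, I)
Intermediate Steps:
W = 33 (W = Mul(11, 3) = 33)
X = -6 (X = Add(Add(2, -41), 33) = Add(-39, 33) = -6)
Pow(Add(Function('c')(-15, 16), X), Rational(1, 2)) = Pow(Add(-15, -6), Rational(1, 2)) = Pow(-21, Rational(1, 2)) = Mul(I, Pow(21, Rational(1, 2)))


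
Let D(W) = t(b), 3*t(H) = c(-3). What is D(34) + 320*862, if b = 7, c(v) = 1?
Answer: 827521/3 ≈ 2.7584e+5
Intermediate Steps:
t(H) = ⅓ (t(H) = (⅓)*1 = ⅓)
D(W) = ⅓
D(34) + 320*862 = ⅓ + 320*862 = ⅓ + 275840 = 827521/3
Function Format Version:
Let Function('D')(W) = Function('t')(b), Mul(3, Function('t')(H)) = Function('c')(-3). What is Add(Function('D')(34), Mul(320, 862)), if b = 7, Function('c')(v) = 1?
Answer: Rational(827521, 3) ≈ 2.7584e+5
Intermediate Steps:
Function('t')(H) = Rational(1, 3) (Function('t')(H) = Mul(Rational(1, 3), 1) = Rational(1, 3))
Function('D')(W) = Rational(1, 3)
Add(Function('D')(34), Mul(320, 862)) = Add(Rational(1, 3), Mul(320, 862)) = Add(Rational(1, 3), 275840) = Rational(827521, 3)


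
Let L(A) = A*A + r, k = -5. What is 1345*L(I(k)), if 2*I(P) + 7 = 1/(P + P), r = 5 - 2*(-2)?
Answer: 2324429/80 ≈ 29055.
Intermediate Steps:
r = 9 (r = 5 + 4 = 9)
I(P) = -7/2 + 1/(4*P) (I(P) = -7/2 + 1/(2*(P + P)) = -7/2 + 1/(2*((2*P))) = -7/2 + (1/(2*P))/2 = -7/2 + 1/(4*P))
L(A) = 9 + A² (L(A) = A*A + 9 = A² + 9 = 9 + A²)
1345*L(I(k)) = 1345*(9 + ((¼)*(1 - 14*(-5))/(-5))²) = 1345*(9 + ((¼)*(-⅕)*(1 + 70))²) = 1345*(9 + ((¼)*(-⅕)*71)²) = 1345*(9 + (-71/20)²) = 1345*(9 + 5041/400) = 1345*(8641/400) = 2324429/80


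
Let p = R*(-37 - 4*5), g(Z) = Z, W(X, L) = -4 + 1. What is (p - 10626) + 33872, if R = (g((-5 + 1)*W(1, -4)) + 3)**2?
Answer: 10421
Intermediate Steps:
W(X, L) = -3
R = 225 (R = ((-5 + 1)*(-3) + 3)**2 = (-4*(-3) + 3)**2 = (12 + 3)**2 = 15**2 = 225)
p = -12825 (p = 225*(-37 - 4*5) = 225*(-37 - 20) = 225*(-57) = -12825)
(p - 10626) + 33872 = (-12825 - 10626) + 33872 = -23451 + 33872 = 10421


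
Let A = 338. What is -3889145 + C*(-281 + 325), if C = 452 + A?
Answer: -3854385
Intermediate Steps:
C = 790 (C = 452 + 338 = 790)
-3889145 + C*(-281 + 325) = -3889145 + 790*(-281 + 325) = -3889145 + 790*44 = -3889145 + 34760 = -3854385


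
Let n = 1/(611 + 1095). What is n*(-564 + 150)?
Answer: -207/853 ≈ -0.24267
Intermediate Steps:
n = 1/1706 ≈ 0.00058617
n*(-564 + 150) = (-564 + 150)/1706 = (1/1706)*(-414) = -207/853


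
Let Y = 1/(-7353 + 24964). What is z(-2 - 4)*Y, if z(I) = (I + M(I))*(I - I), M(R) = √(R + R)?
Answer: 0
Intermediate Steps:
M(R) = √2*√R (M(R) = √(2*R) = √2*√R)
z(I) = 0 (z(I) = (I + √2*√I)*(I - I) = (I + √2*√I)*0 = 0)
Y = 1/17611 ≈ 5.6783e-5
z(-2 - 4)*Y = 0*(1/17611) = 0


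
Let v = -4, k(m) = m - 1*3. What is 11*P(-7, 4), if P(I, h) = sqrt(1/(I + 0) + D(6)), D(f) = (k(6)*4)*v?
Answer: 11*I*sqrt(2359)/7 ≈ 76.324*I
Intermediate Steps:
k(m) = -3 + m (k(m) = m - 3 = -3 + m)
D(f) = -48 (D(f) = ((-3 + 6)*4)*(-4) = (3*4)*(-4) = 12*(-4) = -48)
P(I, h) = sqrt(-48 + 1/I) (P(I, h) = sqrt(1/(I + 0) - 48) = sqrt(1/I - 48) = sqrt(-48 + 1/I))
11*P(-7, 4) = 11*sqrt(-48 + 1/(-7)) = 11*sqrt(-48 - 1/7) = 11*sqrt(-337/7) = 11*(I*sqrt(2359)/7) = 11*I*sqrt(2359)/7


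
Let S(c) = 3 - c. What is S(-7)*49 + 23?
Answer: 513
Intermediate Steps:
S(-7)*49 + 23 = (3 - 1*(-7))*49 + 23 = (3 + 7)*49 + 23 = 10*49 + 23 = 490 + 23 = 513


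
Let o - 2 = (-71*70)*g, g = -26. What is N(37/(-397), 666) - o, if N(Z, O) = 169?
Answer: -129053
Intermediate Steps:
o = 129222 (o = 2 - 71*70*(-26) = 2 - 4970*(-26) = 2 + 129220 = 129222)
N(37/(-397), 666) - o = 169 - 1*129222 = 169 - 129222 = -129053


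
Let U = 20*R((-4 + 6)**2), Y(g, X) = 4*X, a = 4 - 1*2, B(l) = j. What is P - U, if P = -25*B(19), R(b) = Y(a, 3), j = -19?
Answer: 235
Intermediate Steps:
B(l) = -19
a = 2 (a = 4 - 2 = 2)
R(b) = 12 (R(b) = 4*3 = 12)
P = 475 (P = -25*(-19) = 475)
U = 240 (U = 20*12 = 240)
P - U = 475 - 1*240 = 475 - 240 = 235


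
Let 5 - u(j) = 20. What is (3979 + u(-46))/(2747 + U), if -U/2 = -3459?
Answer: 3964/9665 ≈ 0.41014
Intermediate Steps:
U = 6918 (U = -2*(-3459) = 6918)
u(j) = -15 (u(j) = 5 - 1*20 = 5 - 20 = -15)
(3979 + u(-46))/(2747 + U) = (3979 - 15)/(2747 + 6918) = 3964/9665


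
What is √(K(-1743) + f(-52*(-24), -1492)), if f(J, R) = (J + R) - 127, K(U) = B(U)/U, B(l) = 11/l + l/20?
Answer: I*√112696426555/17430 ≈ 19.26*I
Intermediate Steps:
B(l) = 11/l + l/20 (B(l) = 11/l + l*(1/20) = 11/l + l/20)
K(U) = (11/U + U/20)/U
f(J, R) = -127 + J + R
√(K(-1743) + f(-52*(-24), -1492)) = √((1/20 + 11/(-1743)²) + (-127 - 52*(-24) - 1492)) = √((1/20 + 11*(1/3038049)) + (-127 + 1248 - 1492)) = √((1/20 + 11/3038049) - 371) = √(3038269/60760980 - 371) = √(-22539285311/60760980) = I*√112696426555/17430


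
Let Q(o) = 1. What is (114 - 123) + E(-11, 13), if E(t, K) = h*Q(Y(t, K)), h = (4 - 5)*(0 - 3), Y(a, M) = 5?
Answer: -6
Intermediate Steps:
h = 3 (h = -1*(-3) = 3)
E(t, K) = 3 (E(t, K) = 3*1 = 3)
(114 - 123) + E(-11, 13) = (114 - 123) + 3 = -9 + 3 = -6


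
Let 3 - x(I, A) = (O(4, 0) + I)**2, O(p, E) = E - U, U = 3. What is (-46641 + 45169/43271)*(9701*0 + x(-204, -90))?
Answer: 86469978044532/43271 ≈ 1.9983e+9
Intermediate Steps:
O(p, E) = -3 + E (O(p, E) = E - 1*3 = E - 3 = -3 + E)
x(I, A) = 3 - (-3 + I)**2 (x(I, A) = 3 - ((-3 + 0) + I)**2 = 3 - (-3 + I)**2)
(-46641 + 45169/43271)*(9701*0 + x(-204, -90)) = (-46641 + 45169/43271)*(9701*0 + (3 - (-3 - 204)**2)) = (-46641 + 45169*(1/43271))*(0 + (3 - 1*(-207)**2)) = (-46641 + 45169/43271)*(0 + (3 - 1*42849)) = -2018157542*(0 + (3 - 42849))/43271 = -2018157542*(0 - 42846)/43271 = -2018157542/43271*(-42846) = 86469978044532/43271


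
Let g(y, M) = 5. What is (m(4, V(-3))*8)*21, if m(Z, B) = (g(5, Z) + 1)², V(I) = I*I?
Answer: 6048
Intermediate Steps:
V(I) = I²
m(Z, B) = 36 (m(Z, B) = (5 + 1)² = 6² = 36)
(m(4, V(-3))*8)*21 = (36*8)*21 = 288*21 = 6048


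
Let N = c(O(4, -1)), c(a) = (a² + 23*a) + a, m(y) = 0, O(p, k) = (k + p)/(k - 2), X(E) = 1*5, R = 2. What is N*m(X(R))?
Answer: 0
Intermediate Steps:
X(E) = 5
O(p, k) = (k + p)/(-2 + k)
c(a) = a² + 24*a
N = -23 (N = ((-1 + 4)/(-2 - 1))*(24 + (-1 + 4)/(-2 - 1)) = (3/(-3))*(24 + 3/(-3)) = (-⅓*3)*(24 - ⅓*3) = -(24 - 1) = -1*23 = -23)
N*m(X(R)) = -23*0 = 0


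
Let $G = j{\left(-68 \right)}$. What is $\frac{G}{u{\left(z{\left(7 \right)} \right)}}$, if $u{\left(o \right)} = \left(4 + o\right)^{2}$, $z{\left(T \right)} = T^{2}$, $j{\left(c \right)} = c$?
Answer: $- \frac{68}{2809} \approx -0.024208$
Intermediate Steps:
$G = -68$
$\frac{G}{u{\left(z{\left(7 \right)} \right)}} = - \frac{68}{\left(4 + 7^{2}\right)^{2}} = - \frac{68}{\left(4 + 49\right)^{2}} = - \frac{68}{53^{2}} = - \frac{68}{2809}$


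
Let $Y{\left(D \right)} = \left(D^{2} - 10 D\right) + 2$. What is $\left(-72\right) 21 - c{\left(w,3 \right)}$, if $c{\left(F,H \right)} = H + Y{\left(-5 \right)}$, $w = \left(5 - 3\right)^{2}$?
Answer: $-1592$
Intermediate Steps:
$Y{\left(D \right)} = 2 + D^{2} - 10 D$
$w = 4$ ($w = 2^{2} = 4$)
$c{\left(F,H \right)} = 77 + H$ ($c{\left(F,H \right)} = H + \left(2 + \left(-5\right)^{2} - -50\right) = H + \left(2 + 25 + 50\right) = H + 77 = 77 + H$)
$\left(-72\right) 21 - c{\left(w,3 \right)} = \left(-72\right) 21 - \left(77 + 3\right) = -1512 - 80 = -1592$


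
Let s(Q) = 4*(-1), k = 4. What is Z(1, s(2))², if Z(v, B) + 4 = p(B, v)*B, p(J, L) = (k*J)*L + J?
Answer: 5776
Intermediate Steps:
s(Q) = -4
p(J, L) = J + 4*J*L (p(J, L) = (4*J)*L + J = 4*J*L + J = J + 4*J*L)
Z(v, B) = -4 + B²*(1 + 4*v) (Z(v, B) = -4 + (B*(1 + 4*v))*B = -4 + B²*(1 + 4*v))
Z(1, s(2))² = (-4 + (-4)²*(1 + 4*1))² = (-4 + 16*(1 + 4))² = (-4 + 16*5)² = (-4 + 80)² = 76² = 5776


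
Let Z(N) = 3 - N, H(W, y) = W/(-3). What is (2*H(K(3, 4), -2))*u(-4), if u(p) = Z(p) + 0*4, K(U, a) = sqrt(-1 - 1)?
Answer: -14*I*sqrt(2)/3 ≈ -6.5997*I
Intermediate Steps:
K(U, a) = I*sqrt(2) (K(U, a) = sqrt(-2) = I*sqrt(2))
H(W, y) = -W/3 (H(W, y) = W*(-1/3) = -W/3)
u(p) = 3 - p (u(p) = (3 - p) + 0*4 = (3 - p) + 0 = 3 - p)
(2*H(K(3, 4), -2))*u(-4) = (2*(-I*sqrt(2)/3))*(3 - 1*(-4)) = (2*(-I*sqrt(2)/3))*(3 + 4) = -2*I*sqrt(2)/3*7 = -14*I*sqrt(2)/3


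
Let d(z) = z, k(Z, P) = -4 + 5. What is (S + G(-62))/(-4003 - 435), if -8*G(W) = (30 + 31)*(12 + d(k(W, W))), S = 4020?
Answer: -4481/5072 ≈ -0.88348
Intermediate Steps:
k(Z, P) = 1
G(W) = -793/8 (G(W) = -(30 + 31)*(12 + 1)/8 = -61*13/8 = -1/8*793 = -793/8)
(S + G(-62))/(-4003 - 435) = (4020 - 793/8)/(-4003 - 435) = (31367/8)/(-4438) = (31367/8)*(-1/4438) = -4481/5072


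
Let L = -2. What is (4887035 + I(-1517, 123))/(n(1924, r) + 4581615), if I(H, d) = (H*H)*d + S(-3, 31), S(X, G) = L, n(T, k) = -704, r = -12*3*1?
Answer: 287945580/4580911 ≈ 62.858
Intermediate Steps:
r = -36 (r = -36*1 = -36)
S(X, G) = -2
I(H, d) = -2 + d*H² (I(H, d) = (H*H)*d - 2 = H²*d - 2 = d*H² - 2 = -2 + d*H²)
(4887035 + I(-1517, 123))/(n(1924, r) + 4581615) = (4887035 + (-2 + 123*(-1517)²))/(-704 + 4581615) = (4887035 + (-2 + 123*2301289))/4580911 = (4887035 + (-2 + 283058547))*(1/4580911) = (4887035 + 283058545)*(1/4580911) = 287945580*(1/4580911) = 287945580/4580911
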